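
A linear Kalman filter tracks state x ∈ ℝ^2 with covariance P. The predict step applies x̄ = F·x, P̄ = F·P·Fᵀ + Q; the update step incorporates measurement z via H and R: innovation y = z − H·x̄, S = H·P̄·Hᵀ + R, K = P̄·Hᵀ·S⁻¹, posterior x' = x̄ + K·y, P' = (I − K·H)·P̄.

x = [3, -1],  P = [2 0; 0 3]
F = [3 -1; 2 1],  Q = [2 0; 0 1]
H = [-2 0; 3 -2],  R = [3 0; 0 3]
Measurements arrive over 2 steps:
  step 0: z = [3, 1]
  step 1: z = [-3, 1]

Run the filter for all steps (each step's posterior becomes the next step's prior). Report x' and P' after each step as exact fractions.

step 0: x̄ = F·x = [10, 5]
step 0: P̄ = F·P·Fᵀ + Q = [23 9; 9 12]
step 0: y = z − H·x̄ = [23, -19]
step 0: S = H·P̄·Hᵀ + R = [95 -102; -102 150]
step 0: K = P̄·Hᵀ·S⁻¹ = [-283/641 51/1282; -399/641 -517/1282]
step 0: x' = x̄ + K·y = [-1167/1282, -2121/1282]
step 0: P' = (I − K·H)·P̄ = [849/1282 1197/1282; 1197/1282 2571/1282]
step 1: x̄ = F·x = [-690/641, -4455/1282]
step 1: P̄ = F·P·Fᵀ + Q = [2797/641 1860/641; 1860/641 12037/1282]
step 1: y = z − H·x̄ = [-3303/641, -1744/641]
step 1: S = H·P̄·Hᵀ + R = [13111/641 -9342/641; -9342/641 28850/641]
step 1: K = P̄·Hᵀ·S⁻¹ = [-91849/226973 14013/453946; -130767/226973 -186287/453946]
step 1: x' = x̄ + K·y = [209901/226973, 277015/453946]
step 1: P' = (I − K·H)·P̄ = [275547/453946 392301/453946; 392301/453946 433941/226973]

step 0: x' = [-1167/1282, -2121/1282], P' = [849/1282 1197/1282; 1197/1282 2571/1282]
step 1: x' = [209901/226973, 277015/453946], P' = [275547/453946 392301/453946; 392301/453946 433941/226973]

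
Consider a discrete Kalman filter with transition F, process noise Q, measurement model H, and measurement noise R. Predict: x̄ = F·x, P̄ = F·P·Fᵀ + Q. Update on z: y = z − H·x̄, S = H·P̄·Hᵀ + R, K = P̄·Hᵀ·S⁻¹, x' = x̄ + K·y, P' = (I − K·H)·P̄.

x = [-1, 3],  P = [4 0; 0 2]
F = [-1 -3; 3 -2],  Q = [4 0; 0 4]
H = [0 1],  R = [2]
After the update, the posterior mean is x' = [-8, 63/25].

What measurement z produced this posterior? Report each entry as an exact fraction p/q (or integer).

z = [3]

x̄ = F·x = [-8, -9]
P̄ = F·P·Fᵀ + Q = [26 0; 0 48]
S = H·P̄·Hᵀ + R = [50]
K = P̄·Hᵀ·S⁻¹ = [0; 24/25]
x' − x̄ = [0, 288/25] = K·y
y = (KᵀK)⁻¹·Kᵀ·(x' − x̄) = [12]
z = y + H·x̄ = [12] + [-9] = [3]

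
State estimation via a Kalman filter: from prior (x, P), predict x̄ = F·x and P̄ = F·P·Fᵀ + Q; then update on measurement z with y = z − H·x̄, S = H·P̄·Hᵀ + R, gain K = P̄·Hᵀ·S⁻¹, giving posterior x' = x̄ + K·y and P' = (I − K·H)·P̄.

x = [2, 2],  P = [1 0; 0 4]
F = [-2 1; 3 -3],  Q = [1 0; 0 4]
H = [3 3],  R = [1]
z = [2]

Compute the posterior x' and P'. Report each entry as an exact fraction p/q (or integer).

x̄ = F·x = [-2, 0]
P̄ = F·P·Fᵀ + Q = [9 -18; -18 49]
y = z − H·x̄ = [8]
S = H·P̄·Hᵀ + R = [199]
K = P̄·Hᵀ·S⁻¹ = [-27/199; 93/199]
x' = x̄ + K·y = [-614/199, 744/199]
P' = (I − K·H)·P̄ = [1062/199 -1071/199; -1071/199 1102/199]

x' = [-614/199, 744/199]
P' = [1062/199 -1071/199; -1071/199 1102/199]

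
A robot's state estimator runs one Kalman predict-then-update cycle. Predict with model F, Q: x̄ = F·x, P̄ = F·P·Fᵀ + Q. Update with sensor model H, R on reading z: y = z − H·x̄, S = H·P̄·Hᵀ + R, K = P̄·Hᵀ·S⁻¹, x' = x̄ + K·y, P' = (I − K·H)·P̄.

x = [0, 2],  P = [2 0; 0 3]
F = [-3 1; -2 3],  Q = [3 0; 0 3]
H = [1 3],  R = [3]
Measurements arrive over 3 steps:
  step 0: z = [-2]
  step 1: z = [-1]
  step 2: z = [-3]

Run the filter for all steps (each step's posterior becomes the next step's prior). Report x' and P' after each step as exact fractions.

step 0: x̄ = F·x = [2, 6]
step 0: P̄ = F·P·Fᵀ + Q = [24 21; 21 38]
step 0: y = z − H·x̄ = [-22]
step 0: S = H·P̄·Hᵀ + R = [495]
step 0: K = P̄·Hᵀ·S⁻¹ = [29/165; 3/11]
step 0: x' = x̄ + K·y = [-28/15, 0]
step 0: P' = (I − K·H)·P̄ = [479/55 -30/11; -30/11 13/11]
step 1: x̄ = F·x = [28/5, 56/15]
step 1: P̄ = F·P·Fᵀ + Q = [5441/55 429/5; 429/5 406/5]
step 1: y = z − H·x̄ = [-89/5]
step 1: S = H·P̄·Hᵀ + R = [74114/55]
step 1: K = P̄·Hᵀ·S⁻¹ = [9799/37057; 18117/74114]
step 1: x' = x̄ + K·y = [33097/37057, -137371/222342]
step 1: P' = (I − K·H)·P̄ = [174297/37057 -48300/37057; -48300/37057 50317/74114]
step 2: x̄ = F·x = [-733117/222342, -269759/74114]
step 2: P̄ = F·P·Fᵀ + Q = [3989605/74114 3305115/74114; 3305115/74114 3228771/74114]
step 2: y = z − H·x̄ = [1246961/111171]
step 2: S = H·P̄·Hᵀ + R = [26550788/37057]
step 2: K = P̄·Hᵀ·S⁻¹ = [6952475/26550788; 3247857/13275394]
step 2: x' = x̄ + K·y = [-9561413/26550788, -5944826/6637697]
step 2: P' = (I − K·H)·P̄ = [124852785/26550788 -8666280/6637697; -8666280/6637697 9025377/13275394]

step 0: x' = [-28/15, 0], P' = [479/55 -30/11; -30/11 13/11]
step 1: x' = [33097/37057, -137371/222342], P' = [174297/37057 -48300/37057; -48300/37057 50317/74114]
step 2: x' = [-9561413/26550788, -5944826/6637697], P' = [124852785/26550788 -8666280/6637697; -8666280/6637697 9025377/13275394]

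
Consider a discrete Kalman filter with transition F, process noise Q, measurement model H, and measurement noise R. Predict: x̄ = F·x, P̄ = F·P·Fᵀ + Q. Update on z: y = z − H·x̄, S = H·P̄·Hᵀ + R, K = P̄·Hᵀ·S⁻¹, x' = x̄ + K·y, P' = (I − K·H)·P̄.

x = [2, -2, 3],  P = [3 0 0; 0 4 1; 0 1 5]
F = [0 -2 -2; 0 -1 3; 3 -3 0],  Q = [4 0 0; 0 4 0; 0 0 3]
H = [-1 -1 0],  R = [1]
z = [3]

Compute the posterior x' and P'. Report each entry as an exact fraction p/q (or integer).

x' = [-8, 58/11, 3]
P' = [37 -73/2 27/2; -73/2 1627/44 -51/4; 27/2 -51/4 165/4]

x̄ = F·x = [-2, 11, 12]
P̄ = F·P·Fᵀ + Q = [48 -26 30; -26 47 3; 30 3 66]
y = z − H·x̄ = [12]
S = H·P̄·Hᵀ + R = [44]
K = P̄·Hᵀ·S⁻¹ = [-1/2; -21/44; -3/4]
x' = x̄ + K·y = [-8, 58/11, 3]
P' = (I − K·H)·P̄ = [37 -73/2 27/2; -73/2 1627/44 -51/4; 27/2 -51/4 165/4]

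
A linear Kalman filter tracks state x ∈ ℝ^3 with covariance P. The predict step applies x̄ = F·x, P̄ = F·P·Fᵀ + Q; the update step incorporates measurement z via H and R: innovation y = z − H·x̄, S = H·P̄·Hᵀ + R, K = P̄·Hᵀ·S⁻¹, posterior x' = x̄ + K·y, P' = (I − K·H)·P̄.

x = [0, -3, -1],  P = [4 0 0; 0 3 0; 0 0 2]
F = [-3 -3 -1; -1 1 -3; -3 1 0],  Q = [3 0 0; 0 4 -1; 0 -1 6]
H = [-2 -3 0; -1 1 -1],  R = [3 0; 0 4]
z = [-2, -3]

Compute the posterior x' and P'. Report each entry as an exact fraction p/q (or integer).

x̄ = F·x = [10, 0, -3]
P̄ = F·P·Fᵀ + Q = [68 9 27; 9 29 14; 27 14 45]
y = z − H·x̄ = [18, 4]
S = H·P̄·Hᵀ + R = [644 154; 154 154]
K = P̄·Hᵀ·S⁻¹ = [-11/70 -309/770; -111/490 1431/5390; -19/245 -806/2695]
x' = x̄ + K·y = [2143/385, -1161/385, -2153/385]
P' = (I − K·H)·P̄ = [6063/770 -3921/770 -4374/385; -3921/770 19519/5390 20621/2695; -4374/385 20621/2695 54463/2695]

x' = [2143/385, -1161/385, -2153/385]
P' = [6063/770 -3921/770 -4374/385; -3921/770 19519/5390 20621/2695; -4374/385 20621/2695 54463/2695]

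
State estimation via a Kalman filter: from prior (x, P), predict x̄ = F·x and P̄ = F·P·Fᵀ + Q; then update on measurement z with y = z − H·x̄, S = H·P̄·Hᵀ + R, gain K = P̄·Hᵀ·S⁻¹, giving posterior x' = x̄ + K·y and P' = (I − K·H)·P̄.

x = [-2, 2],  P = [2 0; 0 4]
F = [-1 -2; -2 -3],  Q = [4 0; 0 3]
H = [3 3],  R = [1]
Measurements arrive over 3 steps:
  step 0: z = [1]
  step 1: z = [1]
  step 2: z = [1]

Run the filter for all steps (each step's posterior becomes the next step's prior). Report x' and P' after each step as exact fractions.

step 0: x' = [-151/563, 673/1126], P' = [1136/563 -1111/563; -1111/563 2297/1126]
step 1: x' = [62718/172981, -7892/172981], P' = [311870/172981 -302022/172981; -302022/172981 311269/172981]
step 2: x' = [8489212/24821839, -421620/24821839], P' = [44733622/24821839 -43315640/24821839; -43315640/24821839 44636420/24821839]

step 0: x̄ = F·x = [-2, -2]
step 0: P̄ = F·P·Fᵀ + Q = [22 28; 28 47]
step 0: y = z − H·x̄ = [13]
step 0: S = H·P̄·Hᵀ + R = [1126]
step 0: K = P̄·Hᵀ·S⁻¹ = [75/563; 225/1126]
step 0: x' = x̄ + K·y = [-151/563, 673/1126]
step 0: P' = (I − K·H)·P̄ = [1136/563 -1111/563; -1111/563 2297/1126]
step 1: x̄ = F·x = [-522/563, -1415/1126]
step 1: P̄ = F·P·Fᵀ + Q = [3538/563 1386/563; 1386/563 6475/1126]
step 1: y = z − H·x̄ = [8503/1126]
step 1: S = H·P̄·Hᵀ + R = [172981/1126]
step 1: K = P̄·Hᵀ·S⁻¹ = [29544/172981; 27741/172981]
step 1: x' = x̄ + K·y = [62718/172981, -7892/172981]
step 1: P' = (I − K·H)·P̄ = [311870/172981 -302022/172981; -302022/172981 311269/172981]
step 2: x̄ = F·x = [-46934/172981, -101760/172981]
step 2: P̄ = F·P·Fᵀ + Q = [1040782/172981 377200/172981; 377200/172981 943580/172981]
step 2: y = z − H·x̄ = [619063/172981]
step 2: S = H·P̄·Hᵀ + R = [24821839/172981]
step 2: K = P̄·Hᵀ·S⁻¹ = [4253946/24821839; 3962340/24821839]
step 2: x' = x̄ + K·y = [8489212/24821839, -421620/24821839]
step 2: P' = (I − K·H)·P̄ = [44733622/24821839 -43315640/24821839; -43315640/24821839 44636420/24821839]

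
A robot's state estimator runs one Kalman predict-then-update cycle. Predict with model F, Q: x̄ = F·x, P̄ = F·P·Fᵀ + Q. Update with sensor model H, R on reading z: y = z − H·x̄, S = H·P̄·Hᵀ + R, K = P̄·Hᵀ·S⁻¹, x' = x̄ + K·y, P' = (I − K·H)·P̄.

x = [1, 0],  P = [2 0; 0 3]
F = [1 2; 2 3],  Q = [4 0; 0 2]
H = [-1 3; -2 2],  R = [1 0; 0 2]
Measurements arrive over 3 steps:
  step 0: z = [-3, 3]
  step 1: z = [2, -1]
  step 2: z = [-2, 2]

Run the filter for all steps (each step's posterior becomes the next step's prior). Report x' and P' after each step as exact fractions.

step 0: x̄ = F·x = [1, 2]
step 0: P̄ = F·P·Fᵀ + Q = [18 22; 22 37]
step 0: y = z − H·x̄ = [-8, 1]
step 0: S = H·P̄·Hᵀ + R = [220 82; 82 46]
step 0: K = P̄·Hᵀ·S⁻¹ = [388/849 -544/849; 817/1698 -349/1698]
step 0: x' = x̄ + K·y = [-933/283, -1163/566]
step 0: P' = (I − K·H)·P̄ = [1010/849 466/849; 466/849 583/1698]
step 1: x̄ = F·x = [-2096/283, -7221/566]
step 1: P̄ = F·P·Fᵀ + Q = [7436/849 7031/849; 7031/849 27907/1698]
step 1: y = z − H·x̄ = [18603/566, 2746/283]
step 1: S = H·P̄·Hᵀ + R = [183361/1698 14115/283; 14115/283 10336/283]
step 1: K = P̄·Hᵀ·S⁻¹ = [539194/1236431 -768630/1236431; 83077/176633 -34585/176633]
step 1: x' = x̄ + K·y = [1106345/1236431, 141473/176633]
step 1: P' = (I − K·H)·P̄ = [1422542/1236431 93416/176633; 93416/176633 58831/176633]
step 2: x̄ = F·x = [3086967/1236431, 5183623/1236431]
step 2: P̄ = F·P·Fᵀ + Q = [10631182/1236431 9893370/1236431; 9893370/1236431 19716327/1236431]
step 2: y = z − H·x̄ = [-14936764/1236431, -1720450/1236431]
step 2: S = H·P̄·Hᵀ + R = [129954336/1236431 60413366/1236431; 60413366/1236431 44715938/1236431]
step 2: K = P̄·Hᵀ·S⁻¹ = [190252852/436994713 -271461488/436994713; 410712387/873989426 -170905431/873989426]
step 2: x' = x̄ + K·y = [-829595647/436994713, -529850860/436994713]
step 2: P' = (I − K·H)·P̄ = [502318658/436994713 230857170/436994713; 230857170/436994713 290808909/873989426]

step 0: x' = [-933/283, -1163/566], P' = [1010/849 466/849; 466/849 583/1698]
step 1: x' = [1106345/1236431, 141473/176633], P' = [1422542/1236431 93416/176633; 93416/176633 58831/176633]
step 2: x' = [-829595647/436994713, -529850860/436994713], P' = [502318658/436994713 230857170/436994713; 230857170/436994713 290808909/873989426]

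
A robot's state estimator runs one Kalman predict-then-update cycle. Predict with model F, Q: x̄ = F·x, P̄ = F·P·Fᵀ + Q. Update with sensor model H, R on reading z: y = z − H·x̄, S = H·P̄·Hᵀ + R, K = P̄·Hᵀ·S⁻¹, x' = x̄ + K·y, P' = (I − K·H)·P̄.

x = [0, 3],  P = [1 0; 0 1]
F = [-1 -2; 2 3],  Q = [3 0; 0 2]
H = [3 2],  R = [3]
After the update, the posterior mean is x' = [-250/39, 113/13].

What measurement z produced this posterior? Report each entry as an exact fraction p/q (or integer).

z = [-2]

x̄ = F·x = [-6, 9]
P̄ = F·P·Fᵀ + Q = [8 -8; -8 15]
S = H·P̄·Hᵀ + R = [39]
K = P̄·Hᵀ·S⁻¹ = [8/39; 2/13]
x' − x̄ = [-16/39, -4/13] = K·y
y = (KᵀK)⁻¹·Kᵀ·(x' − x̄) = [-2]
z = y + H·x̄ = [-2] + [0] = [-2]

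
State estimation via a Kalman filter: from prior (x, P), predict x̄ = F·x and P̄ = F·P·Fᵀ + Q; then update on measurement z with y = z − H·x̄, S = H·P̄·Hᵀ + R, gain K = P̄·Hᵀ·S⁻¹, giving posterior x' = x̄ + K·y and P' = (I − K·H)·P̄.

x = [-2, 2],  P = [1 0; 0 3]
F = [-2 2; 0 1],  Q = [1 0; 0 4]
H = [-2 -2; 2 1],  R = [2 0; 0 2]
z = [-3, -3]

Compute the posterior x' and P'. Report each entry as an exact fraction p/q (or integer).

x' = [-409/411, 215/137]
P' = [449/411 -162/137; -162/137 226/137]

x̄ = F·x = [8, 2]
P̄ = F·P·Fᵀ + Q = [17 6; 6 7]
y = z − H·x̄ = [17, -21]
S = H·P̄·Hᵀ + R = [146 -118; -118 101]
K = P̄·Hᵀ·S⁻¹ = [37/411 206/411; -64/137 -49/137]
x' = x̄ + K·y = [-409/411, 215/137]
P' = (I − K·H)·P̄ = [449/411 -162/137; -162/137 226/137]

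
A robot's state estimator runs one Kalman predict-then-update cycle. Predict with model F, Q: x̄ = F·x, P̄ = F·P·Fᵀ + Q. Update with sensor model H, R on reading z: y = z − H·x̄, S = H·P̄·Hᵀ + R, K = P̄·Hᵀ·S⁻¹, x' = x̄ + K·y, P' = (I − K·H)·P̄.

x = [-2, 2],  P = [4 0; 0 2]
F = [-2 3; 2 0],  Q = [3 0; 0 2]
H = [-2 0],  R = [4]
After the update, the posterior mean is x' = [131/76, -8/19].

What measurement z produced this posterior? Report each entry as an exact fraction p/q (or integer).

x̄ = F·x = [10, -4]
P̄ = F·P·Fᵀ + Q = [37 -16; -16 18]
S = H·P̄·Hᵀ + R = [152]
K = P̄·Hᵀ·S⁻¹ = [-37/76; 4/19]
x' − x̄ = [-629/76, 68/19] = K·y
y = (KᵀK)⁻¹·Kᵀ·(x' − x̄) = [17]
z = y + H·x̄ = [17] + [-20] = [-3]

z = [-3]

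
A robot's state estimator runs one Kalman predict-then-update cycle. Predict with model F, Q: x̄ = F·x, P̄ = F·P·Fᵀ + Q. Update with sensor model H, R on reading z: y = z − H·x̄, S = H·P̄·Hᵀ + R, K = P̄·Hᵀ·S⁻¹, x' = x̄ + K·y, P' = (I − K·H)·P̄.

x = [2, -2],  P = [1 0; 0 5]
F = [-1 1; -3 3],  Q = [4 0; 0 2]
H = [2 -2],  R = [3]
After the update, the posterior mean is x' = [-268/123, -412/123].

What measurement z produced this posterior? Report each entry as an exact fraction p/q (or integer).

x̄ = F·x = [-4, -12]
P̄ = F·P·Fᵀ + Q = [10 18; 18 56]
S = H·P̄·Hᵀ + R = [123]
K = P̄·Hᵀ·S⁻¹ = [-16/123; -76/123]
x' − x̄ = [224/123, 1064/123] = K·y
y = (KᵀK)⁻¹·Kᵀ·(x' − x̄) = [-14]
z = y + H·x̄ = [-14] + [16] = [2]

z = [2]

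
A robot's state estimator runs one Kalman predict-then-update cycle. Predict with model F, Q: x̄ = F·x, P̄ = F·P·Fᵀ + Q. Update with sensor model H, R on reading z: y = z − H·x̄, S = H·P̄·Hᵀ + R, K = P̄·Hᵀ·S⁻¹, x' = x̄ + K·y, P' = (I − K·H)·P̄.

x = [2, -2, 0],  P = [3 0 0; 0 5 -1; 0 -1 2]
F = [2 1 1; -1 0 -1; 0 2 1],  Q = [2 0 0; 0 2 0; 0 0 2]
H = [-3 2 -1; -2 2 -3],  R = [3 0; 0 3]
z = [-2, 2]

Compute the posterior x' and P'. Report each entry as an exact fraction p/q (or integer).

x' = [1046/1301, -1160/1301, -2454/1301]
P' = [25941/24719 29232/24719 954/24719; 29232/24719 65478/24719 27069/24719; 954/24719 27069/24719 28053/24719]

x̄ = F·x = [2, -2, -4]
P̄ = F·P·Fᵀ + Q = [19 -7 9; -7 7 0; 9 0 20]
y = z − H·x̄ = [4, -2]
S = H·P̄·Hᵀ + R = [360 371; 371 451]
K = P̄·Hᵀ·S⁻¹ = [-6771/24719 1240/24719; 5397/24719 -2905/24719; 7741/24719 -10643/24719]
x' = x̄ + K·y = [1046/1301, -1160/1301, -2454/1301]
P' = (I − K·H)·P̄ = [25941/24719 29232/24719 954/24719; 29232/24719 65478/24719 27069/24719; 954/24719 27069/24719 28053/24719]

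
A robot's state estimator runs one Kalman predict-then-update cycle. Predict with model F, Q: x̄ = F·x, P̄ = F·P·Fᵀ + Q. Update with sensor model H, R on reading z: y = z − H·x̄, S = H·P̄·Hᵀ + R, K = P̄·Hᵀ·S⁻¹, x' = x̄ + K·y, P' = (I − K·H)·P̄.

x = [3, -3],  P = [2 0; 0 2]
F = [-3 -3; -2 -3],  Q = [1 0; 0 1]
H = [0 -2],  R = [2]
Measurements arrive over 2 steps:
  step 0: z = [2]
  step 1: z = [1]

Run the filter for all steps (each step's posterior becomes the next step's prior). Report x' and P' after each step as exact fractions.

step 0: x' = [-48/11, -51/55], P' = [47/11 6/11; 6/11 27/55]
step 1: x' = [1092/3251, -965/3251], P' = [13727/3251 2103/3251; 2103/3251 1598/3251]

step 0: x̄ = F·x = [0, 3]
step 0: P̄ = F·P·Fᵀ + Q = [37 30; 30 27]
step 0: y = z − H·x̄ = [8]
step 0: S = H·P̄·Hᵀ + R = [110]
step 0: K = P̄·Hᵀ·S⁻¹ = [-6/11; -27/55]
step 0: x' = x̄ + K·y = [-48/11, -51/55]
step 0: P' = (I − K·H)·P̄ = [47/11 6/11; 6/11 27/55]
step 1: x̄ = F·x = [873/55, 633/55]
step 1: P̄ = F·P·Fᵀ + Q = [2953/55 2103/55; 2103/55 1598/55]
step 1: y = z − H·x̄ = [1321/55]
step 1: S = H·P̄·Hᵀ + R = [6502/55]
step 1: K = P̄·Hᵀ·S⁻¹ = [-2103/3251; -1598/3251]
step 1: x' = x̄ + K·y = [1092/3251, -965/3251]
step 1: P' = (I − K·H)·P̄ = [13727/3251 2103/3251; 2103/3251 1598/3251]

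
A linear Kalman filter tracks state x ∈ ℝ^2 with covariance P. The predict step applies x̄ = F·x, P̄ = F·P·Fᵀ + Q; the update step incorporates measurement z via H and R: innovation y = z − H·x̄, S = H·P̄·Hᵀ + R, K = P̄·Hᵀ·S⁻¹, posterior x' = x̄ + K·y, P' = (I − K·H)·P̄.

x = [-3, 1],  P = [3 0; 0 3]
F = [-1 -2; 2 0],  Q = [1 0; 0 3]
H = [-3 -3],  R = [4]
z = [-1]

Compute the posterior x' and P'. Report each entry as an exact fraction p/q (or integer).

x' = [131/35, -618/175]
P' = [76/7 -372/35; -372/35 1896/175]

x̄ = F·x = [1, -6]
P̄ = F·P·Fᵀ + Q = [16 -6; -6 15]
y = z − H·x̄ = [-16]
S = H·P̄·Hᵀ + R = [175]
K = P̄·Hᵀ·S⁻¹ = [-6/35; -27/175]
x' = x̄ + K·y = [131/35, -618/175]
P' = (I − K·H)·P̄ = [76/7 -372/35; -372/35 1896/175]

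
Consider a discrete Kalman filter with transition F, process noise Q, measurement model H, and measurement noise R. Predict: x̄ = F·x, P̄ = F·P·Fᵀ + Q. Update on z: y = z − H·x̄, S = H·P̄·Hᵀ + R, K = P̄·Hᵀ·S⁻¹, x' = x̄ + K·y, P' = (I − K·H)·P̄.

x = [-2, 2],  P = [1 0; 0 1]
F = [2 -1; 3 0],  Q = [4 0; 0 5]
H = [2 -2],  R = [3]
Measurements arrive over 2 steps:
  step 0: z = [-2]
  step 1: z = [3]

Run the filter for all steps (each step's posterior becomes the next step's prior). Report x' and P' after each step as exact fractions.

step 0: x' = [-294/47, -250/47], P' = [387/47 378/47; 378/47 402/47]
step 1: x' = [-34978/8013, -48418/8013], P' = [79846/8013 81532/8013; 81532/8013 89122/8013]

step 0: x̄ = F·x = [-6, -6]
step 0: P̄ = F·P·Fᵀ + Q = [9 6; 6 14]
step 0: y = z − H·x̄ = [-2]
step 0: S = H·P̄·Hᵀ + R = [47]
step 0: K = P̄·Hᵀ·S⁻¹ = [6/47; -16/47]
step 0: x' = x̄ + K·y = [-294/47, -250/47]
step 0: P' = (I − K·H)·P̄ = [387/47 378/47; 378/47 402/47]
step 1: x̄ = F·x = [-338/47, -882/47]
step 1: P̄ = F·P·Fᵀ + Q = [626/47 1188/47; 1188/47 3718/47]
step 1: y = z − H·x̄ = [-947/47]
step 1: S = H·P̄·Hᵀ + R = [8013/47]
step 1: K = P̄·Hᵀ·S⁻¹ = [-1124/8013; -5060/8013]
step 1: x' = x̄ + K·y = [-34978/8013, -48418/8013]
step 1: P' = (I − K·H)·P̄ = [79846/8013 81532/8013; 81532/8013 89122/8013]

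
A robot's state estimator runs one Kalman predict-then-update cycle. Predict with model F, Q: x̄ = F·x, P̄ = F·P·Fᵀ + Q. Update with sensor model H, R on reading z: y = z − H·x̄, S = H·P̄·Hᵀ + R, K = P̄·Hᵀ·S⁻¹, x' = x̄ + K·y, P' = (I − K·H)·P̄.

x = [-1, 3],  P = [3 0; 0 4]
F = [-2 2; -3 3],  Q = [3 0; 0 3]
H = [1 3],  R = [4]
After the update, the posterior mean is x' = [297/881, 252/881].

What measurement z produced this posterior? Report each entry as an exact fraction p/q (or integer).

z = [1]

x̄ = F·x = [8, 12]
P̄ = F·P·Fᵀ + Q = [31 42; 42 66]
S = H·P̄·Hᵀ + R = [881]
K = P̄·Hᵀ·S⁻¹ = [157/881; 240/881]
x' − x̄ = [-6751/881, -10320/881] = K·y
y = (KᵀK)⁻¹·Kᵀ·(x' − x̄) = [-43]
z = y + H·x̄ = [-43] + [44] = [1]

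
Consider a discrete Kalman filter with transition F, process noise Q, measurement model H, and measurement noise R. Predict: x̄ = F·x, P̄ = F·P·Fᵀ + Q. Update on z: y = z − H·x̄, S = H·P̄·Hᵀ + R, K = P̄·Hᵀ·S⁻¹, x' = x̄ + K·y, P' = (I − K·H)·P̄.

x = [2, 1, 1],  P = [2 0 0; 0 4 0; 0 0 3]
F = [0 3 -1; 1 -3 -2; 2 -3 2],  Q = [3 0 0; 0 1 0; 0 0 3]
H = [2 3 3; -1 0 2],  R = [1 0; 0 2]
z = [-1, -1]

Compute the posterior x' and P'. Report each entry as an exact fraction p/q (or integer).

x' = [207811/60878, -116557/30439, 74249/60878]
P' = [197295/30439 -220872/30439 89517/30439; -220872/30439 265136/30439 -114763/30439; 89517/30439 -114763/30439 55213/30439]

x̄ = F·x = [2, -3, 3]
P̄ = F·P·Fᵀ + Q = [42 -30 -42; -30 51 28; -42 28 59]
y = z − H·x̄ = [-5, -5]
S = H·P̄·Hᵀ + R = [799 486; 486 448]
K = P̄·Hᵀ·S⁻¹ = [525/30439 -18261/60878; 9375/30439 -4327/30439; 384/30439 20909/60878]
x' = x̄ + K·y = [207811/60878, -116557/30439, 74249/60878]
P' = (I − K·H)·P̄ = [197295/30439 -220872/30439 89517/30439; -220872/30439 265136/30439 -114763/30439; 89517/30439 -114763/30439 55213/30439]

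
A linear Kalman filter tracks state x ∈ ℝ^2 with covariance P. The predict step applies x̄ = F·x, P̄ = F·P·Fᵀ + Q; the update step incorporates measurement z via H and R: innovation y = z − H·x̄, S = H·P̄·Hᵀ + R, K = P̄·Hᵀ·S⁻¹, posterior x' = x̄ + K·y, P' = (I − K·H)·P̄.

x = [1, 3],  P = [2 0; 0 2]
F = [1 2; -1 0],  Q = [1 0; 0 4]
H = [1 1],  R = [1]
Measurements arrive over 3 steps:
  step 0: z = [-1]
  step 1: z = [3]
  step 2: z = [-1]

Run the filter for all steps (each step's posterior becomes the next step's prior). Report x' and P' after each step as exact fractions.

step 0: x' = [5/2, -3], P' = [73/14 -32/7; -32/7 34/7]
step 1: x' = [44/89, 383/178], P' = [209/89 -339/178; -339/178 431/178]
step 2: x' = [863/349, -1094/349], P' = [838/349 -685/349; -685/349 3435/1396]

step 0: x̄ = F·x = [7, -1]
step 0: P̄ = F·P·Fᵀ + Q = [11 -2; -2 6]
step 0: y = z − H·x̄ = [-7]
step 0: S = H·P̄·Hᵀ + R = [14]
step 0: K = P̄·Hᵀ·S⁻¹ = [9/14; 2/7]
step 0: x' = x̄ + K·y = [5/2, -3]
step 0: P' = (I − K·H)·P̄ = [73/14 -32/7; -32/7 34/7]
step 1: x̄ = F·x = [-7/2, -5/2]
step 1: P̄ = F·P·Fᵀ + Q = [103/14 55/14; 55/14 129/14]
step 1: y = z − H·x̄ = [9]
step 1: S = H·P̄·Hᵀ + R = [178/7]
step 1: K = P̄·Hᵀ·S⁻¹ = [79/178; 46/89]
step 1: x' = x̄ + K·y = [44/89, 383/178]
step 1: P' = (I − K·H)·P̄ = [209/89 -339/178; -339/178 431/178]
step 2: x̄ = F·x = [427/89, -44/89]
step 2: P̄ = F·P·Fᵀ + Q = [482/89 130/89; 130/89 565/89]
step 2: y = z − H·x̄ = [-472/89]
step 2: S = H·P̄·Hᵀ + R = [1396/89]
step 2: K = P̄·Hᵀ·S⁻¹ = [153/349; 695/1396]
step 2: x' = x̄ + K·y = [863/349, -1094/349]
step 2: P' = (I − K·H)·P̄ = [838/349 -685/349; -685/349 3435/1396]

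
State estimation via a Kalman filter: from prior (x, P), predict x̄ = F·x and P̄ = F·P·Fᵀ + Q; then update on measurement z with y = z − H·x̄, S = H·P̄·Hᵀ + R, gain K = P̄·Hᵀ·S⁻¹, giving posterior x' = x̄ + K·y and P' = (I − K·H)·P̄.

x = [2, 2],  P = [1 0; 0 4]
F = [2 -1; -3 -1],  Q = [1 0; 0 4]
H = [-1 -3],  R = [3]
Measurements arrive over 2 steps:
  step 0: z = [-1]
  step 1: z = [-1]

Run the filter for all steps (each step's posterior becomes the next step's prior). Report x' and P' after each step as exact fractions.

step 0: x̄ = F·x = [2, -8]
step 0: P̄ = F·P·Fᵀ + Q = [9 -2; -2 17]
step 0: y = z − H·x̄ = [-23]
step 0: S = H·P̄·Hᵀ + R = [153]
step 0: K = P̄·Hᵀ·S⁻¹ = [-1/51; -49/153]
step 0: x' = x̄ + K·y = [125/51, -97/153]
step 0: P' = (I − K·H)·P̄ = [152/17 -151/51; -151/51 200/153]
step 1: x̄ = F·x = [847/153, -1028/153]
step 1: P̄ = F·P·Fᵀ + Q = [7637/153 -8461/153; -8461/153 10406/153]
step 1: y = z − H·x̄ = [-2390/153]
step 1: S = H·P̄·Hᵀ + R = [50984/153]
step 1: K = P̄·Hᵀ·S⁻¹ = [8873/25492; -22757/50984]
step 1: x' = x̄ + K·y = [1259/12746, 6463/25492]
step 1: P' = (I − K·H)·P̄ = [121641/12746 -89967/25492; -89967/25492 82735/50984]

step 0: x' = [125/51, -97/153], P' = [152/17 -151/51; -151/51 200/153]
step 1: x' = [1259/12746, 6463/25492], P' = [121641/12746 -89967/25492; -89967/25492 82735/50984]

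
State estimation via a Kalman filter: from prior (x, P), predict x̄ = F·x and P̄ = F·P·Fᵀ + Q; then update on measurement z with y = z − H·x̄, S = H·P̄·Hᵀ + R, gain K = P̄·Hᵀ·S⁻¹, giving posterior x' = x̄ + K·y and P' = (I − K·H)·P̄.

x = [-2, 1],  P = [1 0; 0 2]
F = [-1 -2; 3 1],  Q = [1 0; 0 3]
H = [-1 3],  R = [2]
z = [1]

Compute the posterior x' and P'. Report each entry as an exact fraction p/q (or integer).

x' = [-124/45, -29/45]
P' = [839/180 259/180; 259/180 119/180]

x̄ = F·x = [0, -5]
P̄ = F·P·Fᵀ + Q = [10 -7; -7 14]
y = z − H·x̄ = [16]
S = H·P̄·Hᵀ + R = [180]
K = P̄·Hᵀ·S⁻¹ = [-31/180; 49/180]
x' = x̄ + K·y = [-124/45, -29/45]
P' = (I − K·H)·P̄ = [839/180 259/180; 259/180 119/180]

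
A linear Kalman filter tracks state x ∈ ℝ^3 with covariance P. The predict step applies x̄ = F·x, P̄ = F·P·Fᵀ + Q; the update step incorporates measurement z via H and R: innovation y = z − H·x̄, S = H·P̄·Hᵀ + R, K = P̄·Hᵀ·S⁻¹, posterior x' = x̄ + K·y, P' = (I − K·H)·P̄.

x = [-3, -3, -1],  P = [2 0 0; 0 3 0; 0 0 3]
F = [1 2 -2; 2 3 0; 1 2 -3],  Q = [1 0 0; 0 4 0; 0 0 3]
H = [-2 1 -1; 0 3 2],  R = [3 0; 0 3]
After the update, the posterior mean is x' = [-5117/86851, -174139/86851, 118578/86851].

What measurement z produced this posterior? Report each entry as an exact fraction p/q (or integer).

z = [-3, -3]

x̄ = F·x = [-7, -15, -6]
P̄ = F·P·Fᵀ + Q = [27 22 32; 22 39 22; 32 22 44]
S = H·P̄·Hᵀ + R = [190 -253; -253 794]
K = P̄·Hᵀ·S⁻¹ = [-17926/86851 8508/86851; 19295/86851 23759/86851; -29322/86851 7502/86851]
x' − x̄ = [602840/86851, 1128626/86851, 639684/86851] = K·y
y = (KᵀK)⁻¹·Kᵀ·(x' − x̄) = [-8, 54]
z = y + H·x̄ = [-8, 54] + [5, -57] = [-3, -3]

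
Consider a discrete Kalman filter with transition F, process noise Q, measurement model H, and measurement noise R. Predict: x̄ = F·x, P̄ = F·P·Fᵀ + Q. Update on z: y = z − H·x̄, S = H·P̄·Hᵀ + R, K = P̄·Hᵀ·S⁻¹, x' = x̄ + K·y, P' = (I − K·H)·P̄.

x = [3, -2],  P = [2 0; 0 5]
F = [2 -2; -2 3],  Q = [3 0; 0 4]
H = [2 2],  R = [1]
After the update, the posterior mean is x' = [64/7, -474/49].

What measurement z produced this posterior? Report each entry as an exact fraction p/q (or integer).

x̄ = F·x = [10, -12]
P̄ = F·P·Fᵀ + Q = [31 -38; -38 57]
S = H·P̄·Hᵀ + R = [49]
K = P̄·Hᵀ·S⁻¹ = [-2/7; 38/49]
x' − x̄ = [-6/7, 114/49] = K·y
y = (KᵀK)⁻¹·Kᵀ·(x' − x̄) = [3]
z = y + H·x̄ = [3] + [-4] = [-1]

z = [-1]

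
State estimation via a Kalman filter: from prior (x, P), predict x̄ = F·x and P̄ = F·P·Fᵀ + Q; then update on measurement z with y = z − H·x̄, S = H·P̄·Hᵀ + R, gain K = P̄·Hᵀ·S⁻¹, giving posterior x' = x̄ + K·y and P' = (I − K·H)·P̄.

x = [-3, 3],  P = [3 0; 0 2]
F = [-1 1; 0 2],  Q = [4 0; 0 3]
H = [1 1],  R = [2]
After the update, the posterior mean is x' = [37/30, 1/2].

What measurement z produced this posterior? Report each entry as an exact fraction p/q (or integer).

x̄ = F·x = [6, 6]
P̄ = F·P·Fᵀ + Q = [9 4; 4 11]
S = H·P̄·Hᵀ + R = [30]
K = P̄·Hᵀ·S⁻¹ = [13/30; 1/2]
x' − x̄ = [-143/30, -11/2] = K·y
y = (KᵀK)⁻¹·Kᵀ·(x' − x̄) = [-11]
z = y + H·x̄ = [-11] + [12] = [1]

z = [1]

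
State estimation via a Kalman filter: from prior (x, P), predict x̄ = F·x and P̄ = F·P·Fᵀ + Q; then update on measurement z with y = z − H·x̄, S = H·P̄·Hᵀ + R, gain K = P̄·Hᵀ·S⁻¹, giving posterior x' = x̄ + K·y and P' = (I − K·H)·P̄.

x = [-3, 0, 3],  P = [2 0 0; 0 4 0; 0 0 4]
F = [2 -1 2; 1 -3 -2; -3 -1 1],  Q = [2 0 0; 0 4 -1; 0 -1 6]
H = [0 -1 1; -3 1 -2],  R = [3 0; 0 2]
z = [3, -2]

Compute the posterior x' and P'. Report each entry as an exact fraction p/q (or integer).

x' = [-63990/29369, 49522/29369, 150826/29369]
P' = [79170/29369 -148950/29369 -184320/29369; -148950/29369 571876/29369 511018/29369; -184320/29369 511018/29369 534037/29369]

x̄ = F·x = [0, -9, 12]
P̄ = F·P·Fᵀ + Q = [30 0 0; 0 58 -3; 0 -3 32]
y = z − H·x̄ = [-18, 31]
S = H·P̄·Hᵀ + R = [99 -131; -131 470]
K = P̄·Hᵀ·S⁻¹ = [-11790/29369 -8910/29369; -20286/29369 -1655/29369; 7673/29369 -2048/29369]
x' = x̄ + K·y = [-63990/29369, 49522/29369, 150826/29369]
P' = (I − K·H)·P̄ = [79170/29369 -148950/29369 -184320/29369; -148950/29369 571876/29369 511018/29369; -184320/29369 511018/29369 534037/29369]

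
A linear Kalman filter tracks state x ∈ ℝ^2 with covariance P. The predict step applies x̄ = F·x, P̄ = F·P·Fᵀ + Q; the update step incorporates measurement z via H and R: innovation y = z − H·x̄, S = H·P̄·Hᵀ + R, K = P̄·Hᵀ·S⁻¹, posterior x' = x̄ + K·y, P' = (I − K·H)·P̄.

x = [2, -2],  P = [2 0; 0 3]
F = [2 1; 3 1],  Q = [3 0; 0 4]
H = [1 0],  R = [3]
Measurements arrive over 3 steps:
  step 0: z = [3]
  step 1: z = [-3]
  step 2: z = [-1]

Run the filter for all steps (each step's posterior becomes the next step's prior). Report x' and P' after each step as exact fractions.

step 0: x̄ = F·x = [2, 4]
step 0: P̄ = F·P·Fᵀ + Q = [14 15; 15 25]
step 0: y = z − H·x̄ = [1]
step 0: S = H·P̄·Hᵀ + R = [17]
step 0: K = P̄·Hᵀ·S⁻¹ = [14/17; 15/17]
step 0: x' = x̄ + K·y = [48/17, 83/17]
step 0: P' = (I − K·H)·P̄ = [42/17 45/17; 45/17 200/17]
step 1: x̄ = F·x = [179/17, 227/17]
step 1: P̄ = F·P·Fᵀ + Q = [599/17 677/17; 677/17 916/17]
step 1: y = z − H·x̄ = [-230/17]
step 1: S = H·P̄·Hᵀ + R = [650/17]
step 1: K = P̄·Hᵀ·S⁻¹ = [599/650; 677/650]
step 1: x' = x̄ + K·y = [-126/65, -48/65]
step 1: P' = (I − K·H)·P̄ = [1797/650 2031/650; 2031/650 8063/650]
step 2: x̄ = F·x = [-60/13, -426/65]
step 2: P̄ = F·P·Fᵀ + Q = [1013/26 580/13; 580/13 19511/325]
step 2: y = z − H·x̄ = [47/13]
step 2: S = H·P̄·Hᵀ + R = [1091/26]
step 2: K = P̄·Hᵀ·S⁻¹ = [1013/1091; 1160/1091]
step 2: x' = x̄ + K·y = [-1373/1091, -14782/5455]
step 2: P' = (I − K·H)·P̄ = [3039/1091 3480/1091; 3480/1091 343577/27275]

step 0: x' = [48/17, 83/17], P' = [42/17 45/17; 45/17 200/17]
step 1: x' = [-126/65, -48/65], P' = [1797/650 2031/650; 2031/650 8063/650]
step 2: x' = [-1373/1091, -14782/5455], P' = [3039/1091 3480/1091; 3480/1091 343577/27275]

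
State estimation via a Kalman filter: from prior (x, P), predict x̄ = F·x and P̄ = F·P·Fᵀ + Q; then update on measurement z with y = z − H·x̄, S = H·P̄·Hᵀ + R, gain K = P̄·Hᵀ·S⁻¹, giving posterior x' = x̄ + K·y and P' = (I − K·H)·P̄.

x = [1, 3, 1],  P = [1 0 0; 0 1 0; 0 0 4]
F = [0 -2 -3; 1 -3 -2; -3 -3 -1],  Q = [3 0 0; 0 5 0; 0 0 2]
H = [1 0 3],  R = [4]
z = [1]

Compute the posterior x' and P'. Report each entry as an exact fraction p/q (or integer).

x̄ = F·x = [-9, -10, -13]
P̄ = F·P·Fᵀ + Q = [43 30 18; 30 31 14; 18 14 24]
y = z − H·x̄ = [49]
S = H·P̄·Hᵀ + R = [371]
K = P̄·Hᵀ·S⁻¹ = [97/371; 72/371; 90/371]
x' = x̄ + K·y = [202/53, -26/53, -59/53]
P' = (I − K·H)·P̄ = [6544/371 4146/371 -2052/371; 4146/371 6317/371 -1286/371; -2052/371 -1286/371 804/371]

x' = [202/53, -26/53, -59/53]
P' = [6544/371 4146/371 -2052/371; 4146/371 6317/371 -1286/371; -2052/371 -1286/371 804/371]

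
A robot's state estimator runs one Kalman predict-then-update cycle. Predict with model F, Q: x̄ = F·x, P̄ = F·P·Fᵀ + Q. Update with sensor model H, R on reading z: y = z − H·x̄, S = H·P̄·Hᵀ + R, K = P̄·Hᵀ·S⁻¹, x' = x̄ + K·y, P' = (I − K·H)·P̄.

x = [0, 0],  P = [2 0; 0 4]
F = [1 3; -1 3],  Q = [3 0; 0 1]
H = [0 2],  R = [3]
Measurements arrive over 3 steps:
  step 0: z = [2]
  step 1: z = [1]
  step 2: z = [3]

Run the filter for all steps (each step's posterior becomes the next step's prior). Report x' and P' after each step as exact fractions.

step 0: x̄ = F·x = [0, 0]
step 0: P̄ = F·P·Fᵀ + Q = [41 34; 34 39]
step 0: y = z − H·x̄ = [2]
step 0: S = H·P̄·Hᵀ + R = [159]
step 0: K = P̄·Hᵀ·S⁻¹ = [68/159; 26/53]
step 0: x' = x̄ + K·y = [136/159, 52/53]
step 0: P' = (I − K·H)·P̄ = [1895/159 34/53; 34/53 39/53]
step 1: x̄ = F·x = [604/159, 332/159]
step 1: P̄ = F·P·Fᵀ + Q = [4037/159 -842/159; -842/159 2495/159]
step 1: y = z − H·x̄ = [-505/159]
step 1: S = H·P̄·Hᵀ + R = [10457/159]
step 1: K = P̄·Hᵀ·S⁻¹ = [-1684/10457; 4990/10457]
step 1: x' = x̄ + K·y = [45072/10457, 5986/10457]
step 1: P' = (I − K·H)·P̄ = [247667/10457 -2526/10457; -2526/10457 7485/10457]
step 2: x̄ = F·x = [63030/10457, -27114/10457]
step 2: P̄ = F·P·Fᵀ + Q = [331247/10457 -180302/10457; -180302/10457 340645/10457]
step 2: y = z − H·x̄ = [85599/10457]
step 2: S = H·P̄·Hᵀ + R = [1393951/10457]
step 2: K = P̄·Hᵀ·S⁻¹ = [-360604/1393951; 681290/1393951]
step 2: x' = x̄ + K·y = [5450262/1393951, 1962528/1393951]
step 2: P' = (I − K·H)·P̄ = [31721033/1393951 -540906/1393951; -540906/1393951 1021935/1393951]

step 0: x' = [136/159, 52/53], P' = [1895/159 34/53; 34/53 39/53]
step 1: x' = [45072/10457, 5986/10457], P' = [247667/10457 -2526/10457; -2526/10457 7485/10457]
step 2: x' = [5450262/1393951, 1962528/1393951], P' = [31721033/1393951 -540906/1393951; -540906/1393951 1021935/1393951]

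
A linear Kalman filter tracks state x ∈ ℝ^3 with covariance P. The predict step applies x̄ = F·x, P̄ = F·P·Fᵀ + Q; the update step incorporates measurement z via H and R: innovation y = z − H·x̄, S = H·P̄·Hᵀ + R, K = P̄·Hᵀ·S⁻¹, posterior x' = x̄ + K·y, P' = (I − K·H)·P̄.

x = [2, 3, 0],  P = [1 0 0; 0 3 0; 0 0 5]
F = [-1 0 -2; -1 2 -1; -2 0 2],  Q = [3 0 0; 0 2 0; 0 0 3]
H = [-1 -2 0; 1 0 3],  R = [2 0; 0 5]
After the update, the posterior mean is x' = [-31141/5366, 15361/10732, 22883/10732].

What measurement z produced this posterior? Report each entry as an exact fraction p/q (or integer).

z = [3, 1]

x̄ = F·x = [-2, 4, -4]
P̄ = F·P·Fᵀ + Q = [24 11 -18; 11 20 -8; -18 -8 27]
S = H·P̄·Hᵀ + R = [150 56; 56 164]
K = P̄·Hᵀ·S⁻¹ = [-733/2683 -481/5366; -1909/5366 453/10732; 256/2683 3773/10732]
x' − x̄ = [-20409/5366, -27567/10732, 65811/10732] = K·y
y = (KᵀK)⁻¹·Kᵀ·(x' − x̄) = [9, 15]
z = y + H·x̄ = [9, 15] + [-6, -14] = [3, 1]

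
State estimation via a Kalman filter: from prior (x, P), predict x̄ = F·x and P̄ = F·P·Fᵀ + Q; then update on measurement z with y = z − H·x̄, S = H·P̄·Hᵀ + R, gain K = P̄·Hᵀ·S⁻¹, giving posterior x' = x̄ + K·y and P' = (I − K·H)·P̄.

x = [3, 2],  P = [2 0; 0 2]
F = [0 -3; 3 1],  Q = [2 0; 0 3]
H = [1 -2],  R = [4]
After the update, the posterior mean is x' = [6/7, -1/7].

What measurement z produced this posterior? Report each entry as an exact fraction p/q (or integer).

x̄ = F·x = [-6, 11]
P̄ = F·P·Fᵀ + Q = [20 -6; -6 23]
S = H·P̄·Hᵀ + R = [140]
K = P̄·Hᵀ·S⁻¹ = [8/35; -13/35]
x' − x̄ = [48/7, -78/7] = K·y
y = (KᵀK)⁻¹·Kᵀ·(x' − x̄) = [30]
z = y + H·x̄ = [30] + [-28] = [2]

z = [2]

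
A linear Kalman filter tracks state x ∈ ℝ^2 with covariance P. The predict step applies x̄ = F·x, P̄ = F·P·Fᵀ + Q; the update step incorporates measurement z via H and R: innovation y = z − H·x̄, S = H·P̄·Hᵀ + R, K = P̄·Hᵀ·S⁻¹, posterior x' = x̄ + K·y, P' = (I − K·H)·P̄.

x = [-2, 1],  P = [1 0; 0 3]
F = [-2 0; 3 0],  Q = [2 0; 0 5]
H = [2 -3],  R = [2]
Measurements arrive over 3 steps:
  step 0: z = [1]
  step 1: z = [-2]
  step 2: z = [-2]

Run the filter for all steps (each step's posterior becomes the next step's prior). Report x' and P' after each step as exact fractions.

step 0: x̄ = F·x = [4, -6]
step 0: P̄ = F·P·Fᵀ + Q = [6 -6; -6 14]
step 0: y = z − H·x̄ = [-25]
step 0: S = H·P̄·Hᵀ + R = [224]
step 0: K = P̄·Hᵀ·S⁻¹ = [15/112; -27/112]
step 0: x' = x̄ + K·y = [73/112, 3/112]
step 0: P' = (I − K·H)·P̄ = [111/56 69/56; 69/56 55/56]
step 1: x̄ = F·x = [-73/56, 219/112]
step 1: P̄ = F·P·Fᵀ + Q = [139/14 -333/28; -333/28 1279/56]
step 1: y = z − H·x̄ = [725/112]
step 1: S = H·P̄·Hᵀ + R = [21839/56]
step 1: K = P̄·Hᵀ·S⁻¹ = [3110/21839; -5169/21839]
step 1: x' = x̄ + K·y = [-8337/21839, 9243/21839]
step 1: P' = (I − K·H)·P̄ = [44114/21839 27336/21839; 27336/21839 21670/21839]
step 2: x̄ = F·x = [16674/21839, -25011/21839]
step 2: P̄ = F·P·Fᵀ + Q = [220134/21839 -264684/21839; -264684/21839 506221/21839]
step 2: y = z − H·x̄ = [-152059/21839]
step 2: S = H·P̄·Hᵀ + R = [8656411/21839]
step 2: K = P̄·Hᵀ·S⁻¹ = [1234320/8656411; -2048031/8656411]
step 2: x' = x̄ + K·y = [-1985094/8656411, 4346172/8656411]
step 2: P' = (I − K·H)·P̄ = [17492766/8656411 10838964/8656411; 10838964/8656411 8591330/8656411]

step 0: x' = [73/112, 3/112], P' = [111/56 69/56; 69/56 55/56]
step 1: x' = [-8337/21839, 9243/21839], P' = [44114/21839 27336/21839; 27336/21839 21670/21839]
step 2: x' = [-1985094/8656411, 4346172/8656411], P' = [17492766/8656411 10838964/8656411; 10838964/8656411 8591330/8656411]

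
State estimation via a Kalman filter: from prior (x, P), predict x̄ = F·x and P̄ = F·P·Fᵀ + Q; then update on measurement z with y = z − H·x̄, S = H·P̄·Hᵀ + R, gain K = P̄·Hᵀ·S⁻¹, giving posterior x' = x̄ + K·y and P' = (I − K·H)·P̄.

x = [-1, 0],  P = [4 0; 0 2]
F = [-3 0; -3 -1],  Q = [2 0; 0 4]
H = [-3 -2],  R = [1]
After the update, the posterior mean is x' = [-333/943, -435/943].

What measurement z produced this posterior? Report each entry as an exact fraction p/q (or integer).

x̄ = F·x = [3, 3]
P̄ = F·P·Fᵀ + Q = [38 36; 36 42]
S = H·P̄·Hᵀ + R = [943]
K = P̄·Hᵀ·S⁻¹ = [-186/943; -192/943]
x' − x̄ = [-3162/943, -3264/943] = K·y
y = (KᵀK)⁻¹·Kᵀ·(x' − x̄) = [17]
z = y + H·x̄ = [17] + [-15] = [2]

z = [2]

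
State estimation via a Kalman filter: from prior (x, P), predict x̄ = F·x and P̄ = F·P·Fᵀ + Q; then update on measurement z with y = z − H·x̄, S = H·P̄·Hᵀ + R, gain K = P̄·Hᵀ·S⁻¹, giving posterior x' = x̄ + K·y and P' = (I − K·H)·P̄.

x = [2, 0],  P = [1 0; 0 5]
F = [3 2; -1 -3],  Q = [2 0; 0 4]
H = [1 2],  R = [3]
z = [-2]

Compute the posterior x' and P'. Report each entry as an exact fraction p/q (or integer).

x̄ = F·x = [6, -2]
P̄ = F·P·Fᵀ + Q = [31 -33; -33 50]
y = z − H·x̄ = [-4]
S = H·P̄·Hᵀ + R = [102]
K = P̄·Hᵀ·S⁻¹ = [-35/102; 67/102]
x' = x̄ + K·y = [376/51, -236/51]
P' = (I − K·H)·P̄ = [1937/102 -1021/102; -1021/102 611/102]

x' = [376/51, -236/51]
P' = [1937/102 -1021/102; -1021/102 611/102]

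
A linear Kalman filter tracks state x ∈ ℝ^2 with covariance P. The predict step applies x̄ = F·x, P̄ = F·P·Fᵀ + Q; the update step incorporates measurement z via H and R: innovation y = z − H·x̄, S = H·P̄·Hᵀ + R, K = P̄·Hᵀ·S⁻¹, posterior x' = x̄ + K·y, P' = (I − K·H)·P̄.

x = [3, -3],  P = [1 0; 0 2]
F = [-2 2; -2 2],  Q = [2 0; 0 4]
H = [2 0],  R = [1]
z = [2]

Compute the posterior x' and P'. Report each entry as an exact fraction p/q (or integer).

x' = [44/57, -20/19]
P' = [14/57 4/19; 4/19 112/19]

x̄ = F·x = [-12, -12]
P̄ = F·P·Fᵀ + Q = [14 12; 12 16]
y = z − H·x̄ = [26]
S = H·P̄·Hᵀ + R = [57]
K = P̄·Hᵀ·S⁻¹ = [28/57; 8/19]
x' = x̄ + K·y = [44/57, -20/19]
P' = (I − K·H)·P̄ = [14/57 4/19; 4/19 112/19]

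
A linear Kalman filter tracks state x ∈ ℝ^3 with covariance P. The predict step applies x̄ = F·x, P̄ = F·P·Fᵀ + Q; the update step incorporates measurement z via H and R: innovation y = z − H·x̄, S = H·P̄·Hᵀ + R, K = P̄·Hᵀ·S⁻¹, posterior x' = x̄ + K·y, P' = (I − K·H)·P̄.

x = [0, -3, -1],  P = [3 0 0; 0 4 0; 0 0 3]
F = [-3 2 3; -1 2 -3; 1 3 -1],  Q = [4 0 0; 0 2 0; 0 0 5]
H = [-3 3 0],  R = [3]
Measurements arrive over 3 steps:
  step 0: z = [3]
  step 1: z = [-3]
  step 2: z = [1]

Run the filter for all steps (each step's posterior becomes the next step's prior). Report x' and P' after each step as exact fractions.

step 0: x̄ = F·x = [-9, -3, -8]
step 0: P̄ = F·P·Fᵀ + Q = [74 -2 6; -2 48 30; 6 30 47]
step 0: y = z − H·x̄ = [-15]
step 0: S = H·P̄·Hᵀ + R = [1137]
step 0: K = P̄·Hᵀ·S⁻¹ = [-76/379; 50/379; 24/379]
step 0: x' = x̄ + K·y = [-2271/379, -1887/379, -3392/379]
step 0: P' = (I − K·H)·P̄ = [10718/379 10642/379 7746/379; 10642/379 10692/379 7770/379; 7746/379 7770/379 16085/379]
step 1: x̄ = F·x = [-7137/379, 8673/379, -4540/379]
step 1: P̄ = F·P·Fᵀ + Q = [111619/379 -108503/379 10115/379; -108503/379 109677/379 -9915/379; 10115/379 -9915/379 126666/379]
step 1: y = z − H·x̄ = [-48567/379]
step 1: S = H·P̄·Hᵀ + R = [3945855/379]
step 1: K = P̄·Hᵀ·S⁻¹ = [-220122/1315285; 43636/263057; -4006/263057]
step 1: x' = x̄ + K·y = [3439251/1315285, 428031/263057, -2637782/263057]
step 1: P' = (I − K·H)·P̄ = [3825097/1315285 720995/263057 40621/263057; 720995/263057 764631/263057 36615/263057; 40621/263057 36615/263057 87281418/263057]
step 2: x̄ = F·x = [-45604173/1315285, 40407789/1315285, 23048626/1315285]
step 2: P̄ = F·P·Fᵀ + Q = [3937924753/1315285 -3928517069/1315285 -1320492301/1315285; -3928517069/1315285 3934013927/1315285 1322310093/1315285; -1320492301/1315285 1322310093/1315285 501342197/1315285]
step 2: y = z − H·x̄ = [-256720601/1315285]
step 2: S = H·P̄·Hᵀ + R = [141564701217/1315285]
step 2: K = P̄·Hᵀ·S⁻¹ = [-7866441822/47188233739; 7862530996/47188233739; 2642802394/47188233739]
step 2: x' = x̄ + K·y = [-100740678045/47188233739, -84925693265/47188233739, 311082489452/47188233739]
step 2: P' = (I − K·H)·P̄ = [137607343219/47188233739 129740901397/47188233739 43073925569/47188233739; 129740901397/47188233739 137603432393/47188233739 45716727963/47188233739; 43073925569/47188233739 45716727963/47188233739 2056010137775/47188233739]

step 0: x' = [-2271/379, -1887/379, -3392/379], P' = [10718/379 10642/379 7746/379; 10642/379 10692/379 7770/379; 7746/379 7770/379 16085/379]
step 1: x' = [3439251/1315285, 428031/263057, -2637782/263057], P' = [3825097/1315285 720995/263057 40621/263057; 720995/263057 764631/263057 36615/263057; 40621/263057 36615/263057 87281418/263057]
step 2: x' = [-100740678045/47188233739, -84925693265/47188233739, 311082489452/47188233739], P' = [137607343219/47188233739 129740901397/47188233739 43073925569/47188233739; 129740901397/47188233739 137603432393/47188233739 45716727963/47188233739; 43073925569/47188233739 45716727963/47188233739 2056010137775/47188233739]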